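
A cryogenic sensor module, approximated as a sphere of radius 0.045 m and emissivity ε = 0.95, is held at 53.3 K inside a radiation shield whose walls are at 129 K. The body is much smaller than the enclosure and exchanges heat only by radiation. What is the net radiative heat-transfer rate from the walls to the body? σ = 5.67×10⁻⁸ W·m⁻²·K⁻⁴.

For a small grey body in a large enclosure: P_net = εσA(T_body⁴ − T_wall⁴).
A = 4πr² = 0.02545 m²; T_body⁴ − T_wall⁴ = 8.071×10⁶ − 2.769×10⁸ = -2.689×10⁸ K⁴.
|P_net| = 0.95·5.67×10⁻⁸·0.02545·2.689×10⁸.

P_net ≈ 0.369 W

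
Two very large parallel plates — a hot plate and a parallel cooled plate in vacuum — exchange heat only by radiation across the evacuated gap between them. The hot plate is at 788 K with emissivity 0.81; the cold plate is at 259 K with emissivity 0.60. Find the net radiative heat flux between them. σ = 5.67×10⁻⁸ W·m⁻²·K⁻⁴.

For two infinite grey parallel plates, q = σ(T₁⁴ − T₂⁴)/(1/ε₁ + 1/ε₂ − 1).
T₁⁴ − T₂⁴ = 3.856×10¹¹ − 4.500×10⁹ = 3.811×10¹¹ K⁴.
1/ε₁ + 1/ε₂ − 1 = 1.235 + 1.667 − 1 = 1.901.
q = 5.67×10⁻⁸ × 3.811×10¹¹ / 1.901.

q ≈ 11400 W/m²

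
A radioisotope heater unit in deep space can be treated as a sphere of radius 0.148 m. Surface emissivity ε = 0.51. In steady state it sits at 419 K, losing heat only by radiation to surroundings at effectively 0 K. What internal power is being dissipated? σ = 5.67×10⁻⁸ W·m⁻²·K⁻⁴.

P ≈ 245 W

Steady state: P = εσA T⁴.
A = 4πr² = 0.2753 m²; T⁴ = (419)⁴ = 3.082×10¹⁰ K⁴.
P = 0.51 × 5.67×10⁻⁸ × 0.2753 × 3.082×10¹⁰.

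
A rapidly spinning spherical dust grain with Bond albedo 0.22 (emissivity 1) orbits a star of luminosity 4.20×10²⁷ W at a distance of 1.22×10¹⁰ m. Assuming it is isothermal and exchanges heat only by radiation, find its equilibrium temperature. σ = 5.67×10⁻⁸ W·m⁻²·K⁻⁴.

First find the stellar flux at distance d: S = L/(4πd²) = 4.20×10²⁷/(4π·(1.22×10¹⁰)²) = 2.246×10⁶ W/m².
For an isothermal sphere, absorbed (1−a)S·πr² = emitted σ·4πr²·T⁴, so T⁴ = (1−a)S/(4σ).
T⁴ = 0.780·2.246×10⁶/(4·5.67×10⁻⁸) = 7.723×10¹² K⁴.

T ≈ 1670 K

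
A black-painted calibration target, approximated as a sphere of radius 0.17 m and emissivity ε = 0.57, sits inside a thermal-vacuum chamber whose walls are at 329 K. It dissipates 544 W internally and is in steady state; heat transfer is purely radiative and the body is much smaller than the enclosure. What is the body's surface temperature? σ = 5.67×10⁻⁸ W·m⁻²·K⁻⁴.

For a small grey body in a large enclosure, net radiated power = εσA(T⁴ − T_w⁴).
Steady state: P = εσA(T⁴ − T_w⁴) with A = 4πr² = 0.3632 m².
T⁴ = P/(εσA) + T_w⁴ = 544/(0.57·5.67×10⁻⁸·0.3632) + (329)⁴
    = 4.635×10¹⁰ + 1.172×10¹⁰ = 5.806×10¹⁰ K⁴.

T ≈ 491 K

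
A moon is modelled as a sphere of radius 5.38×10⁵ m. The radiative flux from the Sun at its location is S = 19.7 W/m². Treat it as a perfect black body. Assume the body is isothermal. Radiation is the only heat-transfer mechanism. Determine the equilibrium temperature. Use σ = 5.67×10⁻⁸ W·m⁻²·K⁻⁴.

At equilibrium, absorbed power = emitted power.
Absorbing cross-section = πr² = 9.093×10¹¹ m²; emitting surface = 4πr² = 3.637×10¹² m² (ratio 4).
S·A_cross = εσ·A_surf·T⁴  ⇒  T⁴ = S/(4σ).
T⁴ = 1.00·19.7/(4·5.67×10⁻⁸) = 8.686×10⁷ K⁴.
T = (8.686×10⁷)^(1/4).

T ≈ 96.5 K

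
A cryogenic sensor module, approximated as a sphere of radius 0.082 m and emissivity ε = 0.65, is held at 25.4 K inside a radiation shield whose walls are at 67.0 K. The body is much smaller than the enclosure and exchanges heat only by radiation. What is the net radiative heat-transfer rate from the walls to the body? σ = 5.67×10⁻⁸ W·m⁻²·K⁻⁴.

For a small grey body in a large enclosure: P_net = εσA(T_body⁴ − T_wall⁴).
A = 4πr² = 0.08450 m²; T_body⁴ − T_wall⁴ = 4.162×10⁵ − 2.015×10⁷ = -1.973×10⁷ K⁴.
|P_net| = 0.65·5.67×10⁻⁸·0.08450·1.973×10⁷.

P_net ≈ 0.0615 W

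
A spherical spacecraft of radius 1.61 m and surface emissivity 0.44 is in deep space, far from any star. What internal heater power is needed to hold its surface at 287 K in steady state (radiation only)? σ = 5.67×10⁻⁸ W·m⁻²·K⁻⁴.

P = εσ·4πr²·T⁴.
4πr² = 32.57 m²; T⁴ = 6.785×10⁹ K⁴.
P = 0.44·5.67×10⁻⁸·32.57·6.785×10⁹.

P ≈ 5510 W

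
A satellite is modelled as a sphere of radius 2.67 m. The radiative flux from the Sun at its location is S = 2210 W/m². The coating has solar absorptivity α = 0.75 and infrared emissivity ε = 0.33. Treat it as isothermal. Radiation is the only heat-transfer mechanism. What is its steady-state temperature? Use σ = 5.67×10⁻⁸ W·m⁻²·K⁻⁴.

At equilibrium, absorbed power = emitted power.
Absorbing cross-section = πr² = 22.40 m²; emitting surface = 4πr² = 89.58 m² (ratio 4).
αS·A_cross = εσ·A_surf·T⁴  ⇒  T⁴ = αS/(ε·4σ).
T⁴ = 0.750·2210/(0.33·4·5.67×10⁻⁸) = 2.215×10¹⁰ K⁴.
T = (2.215×10¹⁰)^(1/4).

T ≈ 386 K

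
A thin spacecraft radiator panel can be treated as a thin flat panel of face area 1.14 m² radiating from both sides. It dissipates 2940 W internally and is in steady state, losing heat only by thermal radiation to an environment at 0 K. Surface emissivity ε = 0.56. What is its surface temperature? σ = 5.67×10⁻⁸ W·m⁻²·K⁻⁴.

T ≈ 449 K

Steady state: internal power = radiated power, P = εσA T⁴.
Radiating area A = 2·1.14 = 2.280 m².
T⁴ = P/(εσA) = 2940/(0.56·5.67×10⁻⁸·2.280) = 4.061×10¹⁰ K⁴.
T = (4.061×10¹⁰)^(1/4).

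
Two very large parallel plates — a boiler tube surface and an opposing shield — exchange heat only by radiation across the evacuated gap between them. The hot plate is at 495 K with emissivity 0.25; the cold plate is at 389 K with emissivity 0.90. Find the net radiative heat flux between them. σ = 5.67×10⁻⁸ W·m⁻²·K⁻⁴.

q ≈ 512 W/m²

For two infinite grey parallel plates, q = σ(T₁⁴ − T₂⁴)/(1/ε₁ + 1/ε₂ − 1).
T₁⁴ − T₂⁴ = 6.004×10¹⁰ − 2.290×10¹⁰ = 3.714×10¹⁰ K⁴.
1/ε₁ + 1/ε₂ − 1 = 4.000 + 1.111 − 1 = 4.111.
q = 5.67×10⁻⁸ × 3.714×10¹⁰ / 4.111.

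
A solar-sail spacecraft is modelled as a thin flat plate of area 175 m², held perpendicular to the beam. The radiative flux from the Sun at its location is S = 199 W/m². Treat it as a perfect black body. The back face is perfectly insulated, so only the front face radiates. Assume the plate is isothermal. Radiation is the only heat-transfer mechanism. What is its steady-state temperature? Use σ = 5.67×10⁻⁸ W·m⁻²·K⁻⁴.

T ≈ 243 K

At equilibrium, absorbed power = emitted power.
Absorbing cross-section = A = 175.0 m²; emitting surface = A = 175.0 m² (ratio 1).
S·A_cross = εσ·A_surf·T⁴  ⇒  T⁴ = S/(1σ).
T⁴ = 1.00·199/(1·5.67×10⁻⁸) = 3.510×10⁹ K⁴.
T = (3.510×10⁹)^(1/4).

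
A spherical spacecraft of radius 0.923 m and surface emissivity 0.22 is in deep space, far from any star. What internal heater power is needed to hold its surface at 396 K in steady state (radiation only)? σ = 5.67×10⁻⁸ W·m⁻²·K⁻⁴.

P = εσ·4πr²·T⁴.
4πr² = 10.71 m²; T⁴ = 2.459×10¹⁰ K⁴.
P = 0.22·5.67×10⁻⁸·10.71·2.459×10¹⁰.

P ≈ 3280 W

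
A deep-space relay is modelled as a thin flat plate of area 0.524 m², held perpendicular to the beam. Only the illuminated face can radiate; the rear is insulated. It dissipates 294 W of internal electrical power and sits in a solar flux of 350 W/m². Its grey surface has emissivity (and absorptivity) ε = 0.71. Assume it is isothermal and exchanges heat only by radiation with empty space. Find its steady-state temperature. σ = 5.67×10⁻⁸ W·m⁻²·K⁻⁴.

At steady state, absorbed solar power + internal power = radiated power.
Absorbed: α·S·A_cross = 0.71·350·0.5240 = 130.2 W (cross-section A).
Total input = 130.2 + 294 = 424.2 W.
Radiated: εσ·A_surf·T⁴ with A_surf = A = 0.5240 m².
T⁴ = 424.2/(0.71·5.67×10⁻⁸·0.5240) = 2.011×10¹⁰ K⁴.

T ≈ 377 K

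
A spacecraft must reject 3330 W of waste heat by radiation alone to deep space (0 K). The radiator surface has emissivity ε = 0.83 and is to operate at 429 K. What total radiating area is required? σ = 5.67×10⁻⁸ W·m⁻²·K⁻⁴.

A ≈ 2.09 m²

P = εσA T⁴ ⇒ A = P/(εσT⁴).
T⁴ = 3.387×10¹⁰ K⁴.
A = 3330/(0.83 × 5.67×10⁻⁸ × 3.387×10¹⁰).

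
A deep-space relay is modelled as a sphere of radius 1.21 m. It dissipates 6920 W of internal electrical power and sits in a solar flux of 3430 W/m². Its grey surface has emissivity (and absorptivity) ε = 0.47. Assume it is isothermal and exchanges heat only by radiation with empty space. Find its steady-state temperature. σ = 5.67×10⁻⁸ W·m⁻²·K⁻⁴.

At steady state, absorbed solar power + internal power = radiated power.
Absorbed: α·S·A_cross = 0.47·3430·4.600 = 7415 W (cross-section πr²).
Total input = 7415 + 6920 = 14340 W.
Radiated: εσ·A_surf·T⁴ with A_surf = 4πr² = 18.40 m².
T⁴ = 14340/(0.47·5.67×10⁻⁸·18.40) = 2.924×10¹⁰ K⁴.

T ≈ 414 K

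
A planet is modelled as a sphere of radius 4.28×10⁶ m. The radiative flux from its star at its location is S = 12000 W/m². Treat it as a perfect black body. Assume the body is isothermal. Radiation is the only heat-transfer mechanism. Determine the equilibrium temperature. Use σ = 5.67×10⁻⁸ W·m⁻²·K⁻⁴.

At equilibrium, absorbed power = emitted power.
Absorbing cross-section = πr² = 5.755×10¹³ m²; emitting surface = 4πr² = 2.302×10¹⁴ m² (ratio 4).
S·A_cross = εσ·A_surf·T⁴  ⇒  T⁴ = S/(4σ).
T⁴ = 1.00·12000/(4·5.67×10⁻⁸) = 5.291×10¹⁰ K⁴.
T = (5.291×10¹⁰)^(1/4).

T ≈ 480 K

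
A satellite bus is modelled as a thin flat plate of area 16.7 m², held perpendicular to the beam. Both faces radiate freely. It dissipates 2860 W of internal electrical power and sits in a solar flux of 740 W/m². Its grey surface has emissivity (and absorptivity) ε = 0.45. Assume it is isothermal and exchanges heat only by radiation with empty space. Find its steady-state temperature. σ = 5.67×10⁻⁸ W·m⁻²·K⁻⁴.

At steady state, absorbed solar power + internal power = radiated power.
Absorbed: α·S·A_cross = 0.45·740·16.70 = 5561 W (cross-section A).
Total input = 5561 + 2860 = 8421 W.
Radiated: εσ·A_surf·T⁴ with A_surf = 2A = 33.40 m².
T⁴ = 8421/(0.45·5.67×10⁻⁸·33.40) = 9.882×10⁹ K⁴.

T ≈ 315 K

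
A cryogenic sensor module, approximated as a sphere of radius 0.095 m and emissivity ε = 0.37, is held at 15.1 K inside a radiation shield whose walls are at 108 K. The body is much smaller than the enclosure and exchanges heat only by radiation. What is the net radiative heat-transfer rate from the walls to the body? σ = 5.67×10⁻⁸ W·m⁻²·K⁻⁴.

For a small grey body in a large enclosure: P_net = εσA(T_body⁴ − T_wall⁴).
A = 4πr² = 0.1134 m²; T_body⁴ − T_wall⁴ = 51990 − 1.360×10⁸ = -1.360×10⁸ K⁴.
|P_net| = 0.37·5.67×10⁻⁸·0.1134·1.360×10⁸.

P_net ≈ 0.324 W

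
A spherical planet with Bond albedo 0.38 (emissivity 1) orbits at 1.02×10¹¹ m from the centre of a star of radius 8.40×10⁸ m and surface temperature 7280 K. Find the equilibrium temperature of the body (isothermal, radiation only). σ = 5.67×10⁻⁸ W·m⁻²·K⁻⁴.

T ≈ 415 K

The star's surface emits σT_*⁴; at distance d the flux is S = σT_*⁴(R_*/d)².
S = 5.67×10⁻⁸·(7280)⁴·(8.40×10⁸/1.02×10¹¹)² = 10800 W/m².
For an isothermal sphere T⁴ = (1−a)S/(4σ) = 2.953×10¹⁰ K⁴.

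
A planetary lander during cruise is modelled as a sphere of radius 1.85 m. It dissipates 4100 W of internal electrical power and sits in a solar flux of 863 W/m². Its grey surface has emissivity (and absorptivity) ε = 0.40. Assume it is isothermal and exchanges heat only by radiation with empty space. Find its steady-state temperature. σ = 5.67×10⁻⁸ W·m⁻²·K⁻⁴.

T ≈ 299 K

At steady state, absorbed solar power + internal power = radiated power.
Absorbed: α·S·A_cross = 0.40·863·10.75 = 3712 W (cross-section πr²).
Total input = 3712 + 4100 = 7812 W.
Radiated: εσ·A_surf·T⁴ with A_surf = 4πr² = 43.01 m².
T⁴ = 7812/(0.40·5.67×10⁻⁸·43.01) = 8.008×10⁹ K⁴.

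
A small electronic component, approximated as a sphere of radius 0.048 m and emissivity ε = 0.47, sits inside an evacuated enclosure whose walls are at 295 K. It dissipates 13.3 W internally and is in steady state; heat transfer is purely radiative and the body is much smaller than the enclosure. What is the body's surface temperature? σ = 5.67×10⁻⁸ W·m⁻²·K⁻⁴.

T ≈ 397 K

For a small grey body in a large enclosure, net radiated power = εσA(T⁴ − T_w⁴).
Steady state: P = εσA(T⁴ − T_w⁴) with A = 4πr² = 0.02895 m².
T⁴ = P/(εσA) + T_w⁴ = 13.3/(0.47·5.67×10⁻⁸·0.02895) + (295)⁴
    = 1.724×10¹⁰ + 7.573×10⁹ = 2.481×10¹⁰ K⁴.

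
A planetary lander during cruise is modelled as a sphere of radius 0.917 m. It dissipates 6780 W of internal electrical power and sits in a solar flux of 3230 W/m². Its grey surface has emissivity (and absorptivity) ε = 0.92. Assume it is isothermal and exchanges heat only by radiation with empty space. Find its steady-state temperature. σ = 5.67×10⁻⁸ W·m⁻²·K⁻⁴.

At steady state, absorbed solar power + internal power = radiated power.
Absorbed: α·S·A_cross = 0.92·3230·2.642 = 7850 W (cross-section πr²).
Total input = 7850 + 6780 = 14630 W.
Radiated: εσ·A_surf·T⁴ with A_surf = 4πr² = 10.57 m².
T⁴ = 14630/(0.92·5.67×10⁻⁸·10.57) = 2.654×10¹⁰ K⁴.

T ≈ 404 K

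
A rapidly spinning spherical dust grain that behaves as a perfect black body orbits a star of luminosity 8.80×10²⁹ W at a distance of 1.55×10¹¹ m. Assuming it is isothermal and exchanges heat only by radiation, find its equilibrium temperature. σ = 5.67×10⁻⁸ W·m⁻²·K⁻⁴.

First find the stellar flux at distance d: S = L/(4πd²) = 8.80×10²⁹/(4π·(1.55×10¹¹)²) = 2.915×10⁶ W/m².
For an isothermal sphere, absorbed (1−a)S·πr² = emitted σ·4πr²·T⁴, so T⁴ = (1−a)S/(4σ).
T⁴ = 1.00·2.915×10⁶/(4·5.67×10⁻⁸) = 1.285×10¹³ K⁴.

T ≈ 1890 K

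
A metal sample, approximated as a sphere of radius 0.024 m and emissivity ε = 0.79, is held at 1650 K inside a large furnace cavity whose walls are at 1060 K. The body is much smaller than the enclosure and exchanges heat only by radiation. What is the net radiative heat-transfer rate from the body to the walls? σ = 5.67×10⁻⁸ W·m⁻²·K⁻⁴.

For a small grey body in a large enclosure: P_net = εσA(T_body⁴ − T_wall⁴).
A = 4πr² = 0.007238 m²; T_body⁴ − T_wall⁴ = 7.412×10¹² − 1.262×10¹² = 6.150×10¹² K⁴.
|P_net| = 0.79·5.67×10⁻⁸·0.007238·6.150×10¹².

P_net ≈ 1990 W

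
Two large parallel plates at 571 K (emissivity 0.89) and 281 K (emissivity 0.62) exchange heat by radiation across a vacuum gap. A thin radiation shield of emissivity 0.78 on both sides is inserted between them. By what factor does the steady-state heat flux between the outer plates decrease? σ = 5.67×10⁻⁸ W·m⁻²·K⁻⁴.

factor ≈ 1.90

Without shield: q₀ = σΔ(T⁴)/(1/ε₁+1/ε₂−1) with denominator 1.736.
With shield the two gaps are in series; the resistances add: (1/ε₁+1/ε_s−1)+(1/ε_s+1/ε₂−1) = 1.406+1.895 = 3.301.
Heat-flux ratio q₀/q = 3.301/1.736.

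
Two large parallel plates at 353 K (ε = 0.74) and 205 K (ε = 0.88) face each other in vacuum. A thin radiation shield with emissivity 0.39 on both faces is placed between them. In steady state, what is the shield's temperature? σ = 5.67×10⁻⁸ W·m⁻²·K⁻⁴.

In steady state the net flux on the hot side equals that on the cold side.
σ(T₁⁴−T_s⁴)/D₁ = σ(T_s⁴−T₂⁴)/D₂, with D₁ = 1/ε₁+1/ε_s−1 = 2.915, D₂ = 1/ε_s+1/ε₂−1 = 2.700.
Solve for T_s⁴: T_s⁴ = (D₂·T₁⁴ + D₁·T₂⁴)/(D₁+D₂) = 8.383×10⁹ K⁴.

T_s ≈ 303 K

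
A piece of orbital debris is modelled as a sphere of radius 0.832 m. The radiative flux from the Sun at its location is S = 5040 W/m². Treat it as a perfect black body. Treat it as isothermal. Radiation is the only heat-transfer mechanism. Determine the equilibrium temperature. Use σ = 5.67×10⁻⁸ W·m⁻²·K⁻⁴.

At equilibrium, absorbed power = emitted power.
Absorbing cross-section = πr² = 2.175 m²; emitting surface = 4πr² = 8.699 m² (ratio 4).
S·A_cross = εσ·A_surf·T⁴  ⇒  T⁴ = S/(4σ).
T⁴ = 1.00·5040/(4·5.67×10⁻⁸) = 2.222×10¹⁰ K⁴.
T = (2.222×10¹⁰)^(1/4).

T ≈ 386 K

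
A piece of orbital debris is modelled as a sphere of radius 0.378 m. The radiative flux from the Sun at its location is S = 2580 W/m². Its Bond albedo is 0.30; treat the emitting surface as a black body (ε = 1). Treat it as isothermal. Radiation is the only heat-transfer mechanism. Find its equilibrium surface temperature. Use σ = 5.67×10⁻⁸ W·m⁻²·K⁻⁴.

T ≈ 299 K

At equilibrium, absorbed power = emitted power.
Absorbing cross-section = πr² = 0.4489 m²; emitting surface = 4πr² = 1.796 m² (ratio 4).
(1−a)S·A_cross = εσ·A_surf·T⁴  ⇒  T⁴ = (1−a)S/(4σ).
T⁴ = 0.700·2580/(4·5.67×10⁻⁸) = 7.963×10⁹ K⁴.
T = (7.963×10⁹)^(1/4).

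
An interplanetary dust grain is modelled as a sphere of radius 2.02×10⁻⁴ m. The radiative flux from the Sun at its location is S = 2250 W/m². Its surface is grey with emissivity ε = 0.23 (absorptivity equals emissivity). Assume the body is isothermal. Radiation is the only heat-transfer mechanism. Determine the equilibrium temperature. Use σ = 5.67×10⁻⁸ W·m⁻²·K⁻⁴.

At equilibrium, absorbed power = emitted power.
Absorbing cross-section = πr² = 1.282×10⁻⁷ m²; emitting surface = 4πr² = 5.128×10⁻⁷ m² (ratio 4).
εS·A_cross = εσ·A_surf·T⁴  ⇒  T⁴ = S/(4σ)   (ε cancels).
T⁴ = 2250/(4·5.67×10⁻⁸) = 9.921×10⁹ K⁴.
T = (9.921×10⁹)^(1/4).

T ≈ 316 K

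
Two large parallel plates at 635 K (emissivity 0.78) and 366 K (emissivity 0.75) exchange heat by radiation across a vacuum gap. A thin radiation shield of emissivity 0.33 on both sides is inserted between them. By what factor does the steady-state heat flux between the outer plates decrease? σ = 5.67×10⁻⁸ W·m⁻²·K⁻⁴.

factor ≈ 4.13

Without shield: q₀ = σΔ(T⁴)/(1/ε₁+1/ε₂−1) with denominator 1.615.
With shield the two gaps are in series; the resistances add: (1/ε₁+1/ε_s−1)+(1/ε_s+1/ε₂−1) = 3.312+3.364 = 6.676.
Heat-flux ratio q₀/q = 6.676/1.615.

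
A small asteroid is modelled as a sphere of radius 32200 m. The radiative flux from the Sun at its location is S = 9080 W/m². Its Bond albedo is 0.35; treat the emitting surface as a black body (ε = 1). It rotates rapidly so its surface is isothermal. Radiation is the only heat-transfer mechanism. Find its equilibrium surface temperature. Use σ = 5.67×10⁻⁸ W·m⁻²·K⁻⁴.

At equilibrium, absorbed power = emitted power.
Absorbing cross-section = πr² = 3.257×10⁹ m²; emitting surface = 4πr² = 1.303×10¹⁰ m² (ratio 4).
(1−a)S·A_cross = εσ·A_surf·T⁴  ⇒  T⁴ = (1−a)S/(4σ).
T⁴ = 0.650·9080/(4·5.67×10⁻⁸) = 2.602×10¹⁰ K⁴.
T = (2.602×10¹⁰)^(1/4).

T ≈ 402 K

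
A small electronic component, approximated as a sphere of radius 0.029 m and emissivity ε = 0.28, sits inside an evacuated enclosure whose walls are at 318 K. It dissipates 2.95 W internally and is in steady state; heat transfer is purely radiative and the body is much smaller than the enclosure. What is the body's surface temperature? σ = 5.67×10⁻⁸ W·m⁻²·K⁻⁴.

For a small grey body in a large enclosure, net radiated power = εσA(T⁴ − T_w⁴).
Steady state: P = εσA(T⁴ − T_w⁴) with A = 4πr² = 0.01057 m².
T⁴ = P/(εσA) + T_w⁴ = 2.95/(0.28·5.67×10⁻⁸·0.01057) + (318)⁴
    = 1.758×10¹⁰ + 1.023×10¹⁰ = 2.781×10¹⁰ K⁴.

T ≈ 408 K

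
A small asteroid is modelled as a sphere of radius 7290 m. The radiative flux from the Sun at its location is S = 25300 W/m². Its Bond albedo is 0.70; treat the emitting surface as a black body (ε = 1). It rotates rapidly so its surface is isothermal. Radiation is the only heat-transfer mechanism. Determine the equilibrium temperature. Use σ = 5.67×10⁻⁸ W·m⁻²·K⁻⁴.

T ≈ 428 K

At equilibrium, absorbed power = emitted power.
Absorbing cross-section = πr² = 1.670×10⁸ m²; emitting surface = 4πr² = 6.678×10⁸ m² (ratio 4).
(1−a)S·A_cross = εσ·A_surf·T⁴  ⇒  T⁴ = (1−a)S/(4σ).
T⁴ = 0.300·25300/(4·5.67×10⁻⁸) = 3.347×10¹⁰ K⁴.
T = (3.347×10¹⁰)^(1/4).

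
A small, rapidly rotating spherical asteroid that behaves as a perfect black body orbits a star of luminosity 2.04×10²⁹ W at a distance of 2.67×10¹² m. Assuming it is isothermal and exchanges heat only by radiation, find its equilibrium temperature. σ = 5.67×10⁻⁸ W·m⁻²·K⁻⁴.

First find the stellar flux at distance d: S = L/(4πd²) = 2.04×10²⁹/(4π·(2.67×10¹²)²) = 2277 W/m².
For an isothermal sphere, absorbed (1−a)S·πr² = emitted σ·4πr²·T⁴, so T⁴ = (1−a)S/(4σ).
T⁴ = 1.00·2277/(4·5.67×10⁻⁸) = 1.004×10¹⁰ K⁴.

T ≈ 317 K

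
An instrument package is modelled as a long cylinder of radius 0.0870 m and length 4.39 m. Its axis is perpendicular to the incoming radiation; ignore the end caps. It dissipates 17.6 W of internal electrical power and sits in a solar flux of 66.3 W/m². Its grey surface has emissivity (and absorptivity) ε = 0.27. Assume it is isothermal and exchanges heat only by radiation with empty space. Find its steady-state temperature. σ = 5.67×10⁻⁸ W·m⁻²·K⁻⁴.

T ≈ 171 K

At steady state, absorbed solar power + internal power = radiated power.
Absorbed: α·S·A_cross = 0.27·66.3·0.7639 = 13.67 W (cross-section 2rL).
Total input = 13.67 + 17.6 = 31.27 W.
Radiated: εσ·A_surf·T⁴ with A_surf = 2πrL = 2.400 m².
T⁴ = 31.27/(0.27·5.67×10⁻⁸·2.400) = 8.513×10⁸ K⁴.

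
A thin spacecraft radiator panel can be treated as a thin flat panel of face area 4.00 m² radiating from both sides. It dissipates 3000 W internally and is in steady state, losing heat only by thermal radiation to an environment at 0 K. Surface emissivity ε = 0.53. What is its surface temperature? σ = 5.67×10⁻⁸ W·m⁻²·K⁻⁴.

Steady state: internal power = radiated power, P = εσA T⁴.
Radiating area A = 2·4.00 = 8.000 m².
T⁴ = P/(εσA) = 3000/(0.53·5.67×10⁻⁸·8.000) = 1.248×10¹⁰ K⁴.
T = (1.248×10¹⁰)^(1/4).

T ≈ 334 K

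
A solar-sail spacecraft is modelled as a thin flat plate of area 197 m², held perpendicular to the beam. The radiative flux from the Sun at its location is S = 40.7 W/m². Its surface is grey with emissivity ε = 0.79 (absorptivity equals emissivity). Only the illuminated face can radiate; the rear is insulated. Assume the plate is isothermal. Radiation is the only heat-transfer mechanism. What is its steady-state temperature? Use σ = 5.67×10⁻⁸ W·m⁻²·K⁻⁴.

T ≈ 164 K

At equilibrium, absorbed power = emitted power.
Absorbing cross-section = A = 197.0 m²; emitting surface = A = 197.0 m² (ratio 1).
εS·A_cross = εσ·A_surf·T⁴  ⇒  T⁴ = S/(1σ)   (ε cancels).
T⁴ = 40.7/(1·5.67×10⁻⁸) = 7.178×10⁸ K⁴.
T = (7.178×10⁸)^(1/4).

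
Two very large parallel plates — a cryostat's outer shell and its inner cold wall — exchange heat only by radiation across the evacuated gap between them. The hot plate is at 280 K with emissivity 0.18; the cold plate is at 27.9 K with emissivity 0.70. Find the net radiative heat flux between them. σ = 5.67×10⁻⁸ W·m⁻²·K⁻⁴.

For two infinite grey parallel plates, q = σ(T₁⁴ − T₂⁴)/(1/ε₁ + 1/ε₂ − 1).
T₁⁴ − T₂⁴ = 6.147×10⁹ − 6.059×10⁵ = 6.146×10⁹ K⁴.
1/ε₁ + 1/ε₂ − 1 = 5.556 + 1.429 − 1 = 5.984.
q = 5.67×10⁻⁸ × 6.146×10⁹ / 5.984.

q ≈ 58.2 W/m²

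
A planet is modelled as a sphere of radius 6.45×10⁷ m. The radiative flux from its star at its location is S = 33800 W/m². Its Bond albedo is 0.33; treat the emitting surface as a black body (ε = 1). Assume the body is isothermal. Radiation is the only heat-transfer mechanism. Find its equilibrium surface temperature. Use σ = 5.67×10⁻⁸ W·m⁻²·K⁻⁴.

T ≈ 562 K

At equilibrium, absorbed power = emitted power.
Absorbing cross-section = πr² = 1.307×10¹⁶ m²; emitting surface = 4πr² = 5.228×10¹⁶ m² (ratio 4).
(1−a)S·A_cross = εσ·A_surf·T⁴  ⇒  T⁴ = (1−a)S/(4σ).
T⁴ = 0.670·33800/(4·5.67×10⁻⁸) = 9.985×10¹⁰ K⁴.
T = (9.985×10¹⁰)^(1/4).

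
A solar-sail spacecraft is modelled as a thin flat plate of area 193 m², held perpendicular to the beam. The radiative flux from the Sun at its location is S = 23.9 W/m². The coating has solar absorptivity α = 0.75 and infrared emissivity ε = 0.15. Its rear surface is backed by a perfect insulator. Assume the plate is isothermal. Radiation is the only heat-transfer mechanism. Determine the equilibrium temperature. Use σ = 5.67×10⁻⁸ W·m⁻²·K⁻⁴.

At equilibrium, absorbed power = emitted power.
Absorbing cross-section = A = 193.0 m²; emitting surface = A = 193.0 m² (ratio 1).
αS·A_cross = εσ·A_surf·T⁴  ⇒  T⁴ = αS/(ε·1σ).
T⁴ = 0.750·23.9/(0.15·1·5.67×10⁻⁸) = 2.108×10⁹ K⁴.
T = (2.108×10⁹)^(1/4).

T ≈ 214 K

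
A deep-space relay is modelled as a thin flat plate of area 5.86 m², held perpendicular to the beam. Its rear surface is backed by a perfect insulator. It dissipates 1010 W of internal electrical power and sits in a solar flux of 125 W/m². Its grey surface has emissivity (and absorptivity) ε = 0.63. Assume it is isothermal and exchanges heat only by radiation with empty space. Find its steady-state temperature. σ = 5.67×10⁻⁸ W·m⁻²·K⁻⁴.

T ≈ 290 K

At steady state, absorbed solar power + internal power = radiated power.
Absorbed: α·S·A_cross = 0.63·125·5.860 = 461.5 W (cross-section A).
Total input = 461.5 + 1010 = 1471 W.
Radiated: εσ·A_surf·T⁴ with A_surf = A = 5.860 m².
T⁴ = 1471/(0.63·5.67×10⁻⁸·5.860) = 7.030×10⁹ K⁴.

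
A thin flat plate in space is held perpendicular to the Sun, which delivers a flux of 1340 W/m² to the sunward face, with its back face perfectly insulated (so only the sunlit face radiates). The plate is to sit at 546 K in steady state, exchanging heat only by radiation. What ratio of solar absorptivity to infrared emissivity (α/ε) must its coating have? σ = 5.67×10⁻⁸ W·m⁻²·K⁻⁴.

α/ε ≈ 3.76

Balance: αS·A = εσ·1A·T⁴ ⇒ α/ε = σT⁴/S.
α/ε = 5.67×10⁻⁸·(546)⁴/1340 = 5.67×10⁻⁸·8.887×10¹⁰/1340.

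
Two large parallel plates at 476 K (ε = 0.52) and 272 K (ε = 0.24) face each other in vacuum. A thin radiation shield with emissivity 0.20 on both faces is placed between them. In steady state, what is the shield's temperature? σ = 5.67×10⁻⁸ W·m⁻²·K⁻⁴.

In steady state the net flux on the hot side equals that on the cold side.
σ(T₁⁴−T_s⁴)/D₁ = σ(T_s⁴−T₂⁴)/D₂, with D₁ = 1/ε₁+1/ε_s−1 = 5.923, D₂ = 1/ε_s+1/ε₂−1 = 8.167.
Solve for T_s⁴: T_s⁴ = (D₂·T₁⁴ + D₁·T₂⁴)/(D₁+D₂) = 3.206×10¹⁰ K⁴.

T_s ≈ 423 K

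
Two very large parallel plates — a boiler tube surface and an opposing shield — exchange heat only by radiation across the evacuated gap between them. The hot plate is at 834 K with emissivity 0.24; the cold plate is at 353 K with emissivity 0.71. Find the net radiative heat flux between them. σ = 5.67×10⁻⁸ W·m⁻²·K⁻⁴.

q ≈ 5800 W/m²

For two infinite grey parallel plates, q = σ(T₁⁴ − T₂⁴)/(1/ε₁ + 1/ε₂ − 1).
T₁⁴ − T₂⁴ = 4.838×10¹¹ − 1.553×10¹⁰ = 4.683×10¹¹ K⁴.
1/ε₁ + 1/ε₂ − 1 = 4.167 + 1.408 − 1 = 4.575.
q = 5.67×10⁻⁸ × 4.683×10¹¹ / 4.575.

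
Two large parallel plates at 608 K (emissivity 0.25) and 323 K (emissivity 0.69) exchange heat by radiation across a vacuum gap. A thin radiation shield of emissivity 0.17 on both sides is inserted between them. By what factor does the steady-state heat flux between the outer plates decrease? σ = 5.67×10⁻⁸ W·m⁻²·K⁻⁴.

factor ≈ 3.42

Without shield: q₀ = σΔ(T⁴)/(1/ε₁+1/ε₂−1) with denominator 4.449.
With shield the two gaps are in series; the resistances add: (1/ε₁+1/ε_s−1)+(1/ε_s+1/ε₂−1) = 8.882+6.332 = 15.21.
Heat-flux ratio q₀/q = 15.21/4.449.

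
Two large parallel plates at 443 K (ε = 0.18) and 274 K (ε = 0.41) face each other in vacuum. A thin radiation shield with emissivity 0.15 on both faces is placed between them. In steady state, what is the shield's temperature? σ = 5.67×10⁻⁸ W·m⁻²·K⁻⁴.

In steady state the net flux on the hot side equals that on the cold side.
σ(T₁⁴−T_s⁴)/D₁ = σ(T_s⁴−T₂⁴)/D₂, with D₁ = 1/ε₁+1/ε_s−1 = 11.22, D₂ = 1/ε_s+1/ε₂−1 = 8.106.
Solve for T_s⁴: T_s⁴ = (D₂·T₁⁴ + D₁·T₂⁴)/(D₁+D₂) = 1.942×10¹⁰ K⁴.

T_s ≈ 373 K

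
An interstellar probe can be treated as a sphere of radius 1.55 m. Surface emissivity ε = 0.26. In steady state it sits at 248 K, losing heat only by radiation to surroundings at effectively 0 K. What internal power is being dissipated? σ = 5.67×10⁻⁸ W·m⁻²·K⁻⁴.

Steady state: P = εσA T⁴.
A = 4πr² = 30.19 m²; T⁴ = (248)⁴ = 3.783×10⁹ K⁴.
P = 0.26 × 5.67×10⁻⁸ × 30.19 × 3.783×10⁹.

P ≈ 1680 W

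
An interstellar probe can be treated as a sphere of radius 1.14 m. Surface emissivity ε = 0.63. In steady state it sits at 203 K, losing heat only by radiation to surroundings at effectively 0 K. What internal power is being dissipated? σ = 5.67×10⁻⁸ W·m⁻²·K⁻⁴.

Steady state: P = εσA T⁴.
A = 4πr² = 16.33 m²; T⁴ = (203)⁴ = 1.698×10⁹ K⁴.
P = 0.63 × 5.67×10⁻⁸ × 16.33 × 1.698×10⁹.

P ≈ 991 W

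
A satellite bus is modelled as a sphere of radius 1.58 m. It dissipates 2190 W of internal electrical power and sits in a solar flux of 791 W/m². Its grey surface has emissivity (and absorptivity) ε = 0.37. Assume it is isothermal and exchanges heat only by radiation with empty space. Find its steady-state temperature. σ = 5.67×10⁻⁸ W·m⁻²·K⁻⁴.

At steady state, absorbed solar power + internal power = radiated power.
Absorbed: α·S·A_cross = 0.37·791·7.843 = 2295 W (cross-section πr²).
Total input = 2295 + 2190 = 4485 W.
Radiated: εσ·A_surf·T⁴ with A_surf = 4πr² = 31.37 m².
T⁴ = 4485/(0.37·5.67×10⁻⁸·31.37) = 6.815×10⁹ K⁴.

T ≈ 287 K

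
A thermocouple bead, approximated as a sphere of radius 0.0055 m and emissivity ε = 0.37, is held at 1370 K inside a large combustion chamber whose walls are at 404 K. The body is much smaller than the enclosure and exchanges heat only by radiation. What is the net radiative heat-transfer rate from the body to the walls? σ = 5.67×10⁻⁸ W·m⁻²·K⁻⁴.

P_net ≈ 27.9 W

For a small grey body in a large enclosure: P_net = εσA(T_body⁴ − T_wall⁴).
A = 4πr² = 3.801×10⁻⁴ m²; T_body⁴ − T_wall⁴ = 3.523×10¹² − 2.664×10¹⁰ = 3.496×10¹² K⁴.
|P_net| = 0.37·5.67×10⁻⁸·3.801×10⁻⁴·3.496×10¹².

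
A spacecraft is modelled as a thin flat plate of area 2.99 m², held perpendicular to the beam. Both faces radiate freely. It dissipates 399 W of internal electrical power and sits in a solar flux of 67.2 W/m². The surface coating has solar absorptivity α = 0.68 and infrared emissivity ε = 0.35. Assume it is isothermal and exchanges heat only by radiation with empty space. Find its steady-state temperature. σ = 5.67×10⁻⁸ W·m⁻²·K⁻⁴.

T ≈ 259 K

At steady state, absorbed solar power + internal power = radiated power.
Absorbed: α·S·A_cross = 0.68·67.2·2.990 = 136.6 W (cross-section A).
Total input = 136.6 + 399 = 535.6 W.
Radiated: εσ·A_surf·T⁴ with A_surf = 2A = 5.980 m².
T⁴ = 535.6/(0.35·5.67×10⁻⁸·5.980) = 4.514×10⁹ K⁴.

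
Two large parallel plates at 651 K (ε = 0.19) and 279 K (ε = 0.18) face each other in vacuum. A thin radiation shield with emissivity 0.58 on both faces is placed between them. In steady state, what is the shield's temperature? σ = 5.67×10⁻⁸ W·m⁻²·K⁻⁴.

T_s ≈ 555 K

In steady state the net flux on the hot side equals that on the cold side.
σ(T₁⁴−T_s⁴)/D₁ = σ(T_s⁴−T₂⁴)/D₂, with D₁ = 1/ε₁+1/ε_s−1 = 5.987, D₂ = 1/ε_s+1/ε₂−1 = 6.280.
Solve for T_s⁴: T_s⁴ = (D₂·T₁⁴ + D₁·T₂⁴)/(D₁+D₂) = 9.490×10¹⁰ K⁴.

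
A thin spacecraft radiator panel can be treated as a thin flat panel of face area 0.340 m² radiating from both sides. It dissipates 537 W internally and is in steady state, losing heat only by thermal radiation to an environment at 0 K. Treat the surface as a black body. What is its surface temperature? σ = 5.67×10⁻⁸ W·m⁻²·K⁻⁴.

T ≈ 344 K

Steady state: internal power = radiated power, P = εσA T⁴.
Radiating area A = 2·0.340 = 0.6800 m².
T⁴ = P/(εσA) = 537/(1.0·5.67×10⁻⁸·0.6800) = 1.393×10¹⁰ K⁴.
T = (1.393×10¹⁰)^(1/4).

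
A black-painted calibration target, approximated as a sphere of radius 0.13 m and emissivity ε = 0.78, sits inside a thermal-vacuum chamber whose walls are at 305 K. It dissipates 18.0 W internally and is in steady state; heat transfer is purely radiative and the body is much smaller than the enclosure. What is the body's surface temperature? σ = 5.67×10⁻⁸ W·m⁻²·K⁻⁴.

For a small grey body in a large enclosure, net radiated power = εσA(T⁴ − T_w⁴).
Steady state: P = εσA(T⁴ − T_w⁴) with A = 4πr² = 0.2124 m².
T⁴ = P/(εσA) + T_w⁴ = 18.0/(0.78·5.67×10⁻⁸·0.2124) + (305)⁴
    = 1.916×10⁹ + 8.654×10⁹ = 1.057×10¹⁰ K⁴.

T ≈ 321 K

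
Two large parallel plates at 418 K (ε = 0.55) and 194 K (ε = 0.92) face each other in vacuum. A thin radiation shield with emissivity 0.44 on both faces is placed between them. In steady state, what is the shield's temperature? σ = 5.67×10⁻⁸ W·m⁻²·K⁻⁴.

T_s ≈ 344 K

In steady state the net flux on the hot side equals that on the cold side.
σ(T₁⁴−T_s⁴)/D₁ = σ(T_s⁴−T₂⁴)/D₂, with D₁ = 1/ε₁+1/ε_s−1 = 3.091, D₂ = 1/ε_s+1/ε₂−1 = 2.360.
Solve for T_s⁴: T_s⁴ = (D₂·T₁⁴ + D₁·T₂⁴)/(D₁+D₂) = 1.402×10¹⁰ K⁴.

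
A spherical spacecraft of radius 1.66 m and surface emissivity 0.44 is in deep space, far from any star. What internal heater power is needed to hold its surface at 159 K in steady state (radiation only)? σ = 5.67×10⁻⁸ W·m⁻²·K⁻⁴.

P = εσ·4πr²·T⁴.
4πr² = 34.63 m²; T⁴ = 6.391×10⁸ K⁴.
P = 0.44·5.67×10⁻⁸·34.63·6.391×10⁸.

P ≈ 552 W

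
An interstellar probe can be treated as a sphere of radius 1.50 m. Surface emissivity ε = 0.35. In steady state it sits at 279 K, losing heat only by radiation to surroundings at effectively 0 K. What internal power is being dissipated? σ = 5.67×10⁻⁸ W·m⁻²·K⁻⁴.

P ≈ 3400 W

Steady state: P = εσA T⁴.
A = 4πr² = 28.27 m²; T⁴ = (279)⁴ = 6.059×10⁹ K⁴.
P = 0.35 × 5.67×10⁻⁸ × 28.27 × 6.059×10⁹.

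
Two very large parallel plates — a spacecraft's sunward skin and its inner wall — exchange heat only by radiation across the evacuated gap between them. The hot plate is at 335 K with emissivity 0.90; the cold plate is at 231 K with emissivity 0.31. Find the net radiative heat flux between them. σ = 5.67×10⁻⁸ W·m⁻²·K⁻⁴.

For two infinite grey parallel plates, q = σ(T₁⁴ − T₂⁴)/(1/ε₁ + 1/ε₂ − 1).
T₁⁴ − T₂⁴ = 1.259×10¹⁰ − 2.847×10⁹ = 9.747×10⁹ K⁴.
1/ε₁ + 1/ε₂ − 1 = 1.111 + 3.226 − 1 = 3.337.
q = 5.67×10⁻⁸ × 9.747×10⁹ / 3.337.

q ≈ 166 W/m²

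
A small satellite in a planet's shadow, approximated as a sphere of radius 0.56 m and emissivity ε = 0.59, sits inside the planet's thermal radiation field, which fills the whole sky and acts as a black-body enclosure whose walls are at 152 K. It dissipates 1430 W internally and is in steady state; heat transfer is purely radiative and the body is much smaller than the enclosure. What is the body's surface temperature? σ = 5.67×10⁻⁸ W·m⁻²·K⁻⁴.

For a small grey body in a large enclosure, net radiated power = εσA(T⁴ − T_w⁴).
Steady state: P = εσA(T⁴ − T_w⁴) with A = 4πr² = 3.941 m².
T⁴ = P/(εσA) + T_w⁴ = 1430/(0.59·5.67×10⁻⁸·3.941) + (152)⁴
    = 1.085×10¹⁰ + 5.338×10⁸ = 1.138×10¹⁰ K⁴.

T ≈ 327 K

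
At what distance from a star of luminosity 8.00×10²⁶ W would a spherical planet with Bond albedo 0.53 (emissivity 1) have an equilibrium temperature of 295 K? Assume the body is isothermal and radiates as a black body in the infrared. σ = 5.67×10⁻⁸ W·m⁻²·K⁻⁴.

d ≈ 1.32×10¹¹ m

For an isothermal black-emitting sphere, (1−a)S·πr² = σ·4πr²·T⁴ ⇒ S = 4σT⁴/(1−a).
S = 4·5.67×10⁻⁸·(295)⁴/0.470 = 3655 W/m².
Flux falls as S = L/(4πd²), so d = √(L/(4πS)) = √(8.00×10²⁶/(4π·3655)).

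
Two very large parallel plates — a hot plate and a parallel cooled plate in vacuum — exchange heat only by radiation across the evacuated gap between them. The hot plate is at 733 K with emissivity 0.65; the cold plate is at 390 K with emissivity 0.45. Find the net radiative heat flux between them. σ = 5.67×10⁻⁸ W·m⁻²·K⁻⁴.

For two infinite grey parallel plates, q = σ(T₁⁴ − T₂⁴)/(1/ε₁ + 1/ε₂ − 1).
T₁⁴ − T₂⁴ = 2.887×10¹¹ − 2.313×10¹⁰ = 2.655×10¹¹ K⁴.
1/ε₁ + 1/ε₂ − 1 = 1.538 + 2.222 − 1 = 2.761.
q = 5.67×10⁻⁸ × 2.655×10¹¹ / 2.761.

q ≈ 5450 W/m²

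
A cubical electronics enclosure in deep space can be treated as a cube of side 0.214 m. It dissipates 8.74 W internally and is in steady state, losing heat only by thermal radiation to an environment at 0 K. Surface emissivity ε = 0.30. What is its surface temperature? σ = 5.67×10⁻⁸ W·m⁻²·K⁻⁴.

T ≈ 208 K

Steady state: internal power = radiated power, P = εσA T⁴.
Radiating area A = 6L² = 0.2748 m².
T⁴ = P/(εσA) = 8.74/(0.30·5.67×10⁻⁸·0.2748) = 1.870×10⁹ K⁴.
T = (1.870×10⁹)^(1/4).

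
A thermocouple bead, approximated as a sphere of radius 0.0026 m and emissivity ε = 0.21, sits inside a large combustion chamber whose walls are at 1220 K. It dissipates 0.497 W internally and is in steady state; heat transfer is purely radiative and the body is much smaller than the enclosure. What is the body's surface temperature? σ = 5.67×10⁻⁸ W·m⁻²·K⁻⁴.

For a small grey body in a large enclosure, net radiated power = εσA(T⁴ − T_w⁴).
Steady state: P = εσA(T⁴ − T_w⁴) with A = 4πr² = 8.495×10⁻⁵ m².
T⁴ = P/(εσA) + T_w⁴ = 0.497/(0.21·5.67×10⁻⁸·8.495×10⁻⁵) + (1220)⁴
    = 4.914×10¹¹ + 2.215×10¹² = 2.707×10¹² K⁴.

T ≈ 1280 K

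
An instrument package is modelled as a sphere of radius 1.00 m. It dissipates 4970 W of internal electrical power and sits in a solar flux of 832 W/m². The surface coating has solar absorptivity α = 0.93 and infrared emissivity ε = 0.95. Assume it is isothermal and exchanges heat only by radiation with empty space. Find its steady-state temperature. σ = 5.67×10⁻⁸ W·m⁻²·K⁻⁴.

At steady state, absorbed solar power + internal power = radiated power.
Absorbed: α·S·A_cross = 0.93·832·3.142 = 2431 W (cross-section πr²).
Total input = 2431 + 4970 = 7401 W.
Radiated: εσ·A_surf·T⁴ with A_surf = 4πr² = 12.57 m².
T⁴ = 7401/(0.95·5.67×10⁻⁸·12.57) = 1.093×10¹⁰ K⁴.

T ≈ 323 K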